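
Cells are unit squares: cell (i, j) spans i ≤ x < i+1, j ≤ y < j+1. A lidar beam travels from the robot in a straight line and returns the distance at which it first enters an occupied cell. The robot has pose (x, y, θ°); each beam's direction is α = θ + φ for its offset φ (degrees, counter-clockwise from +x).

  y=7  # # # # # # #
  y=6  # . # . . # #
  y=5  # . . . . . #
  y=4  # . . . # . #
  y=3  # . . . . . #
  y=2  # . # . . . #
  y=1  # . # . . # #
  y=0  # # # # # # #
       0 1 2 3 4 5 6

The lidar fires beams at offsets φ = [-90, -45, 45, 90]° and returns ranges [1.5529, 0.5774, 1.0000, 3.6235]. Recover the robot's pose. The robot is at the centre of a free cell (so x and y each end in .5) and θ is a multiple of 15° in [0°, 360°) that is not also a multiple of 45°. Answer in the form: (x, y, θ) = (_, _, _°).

(x, y, θ) = (5.5, 3.5, 15°)

The pose lattice has 24·16 = 384 candidates. Test each by forward raycasting.
  (5.5, 2.5, 345°): beam 1 = 0.5176 ≠ 1.5529 ✗
  (4.5, 2.5, 75°): beam 2 = 1.7321 ≠ 0.5774 ✗
  (3.5, 3.5, 345°): beam 1 = 1.9319 ≠ 1.5529 ✗
  (2.5, 5.5, 285°): beam 2 = 3.0000 ≠ 0.5774 ✗
  …
  (5.5, 3.5, 15°): r_1=1.5529, r_2=0.5774, r_3=1.0000, r_4=3.6235 — all match ✓
Unique over the lattice → pose = (5.5, 3.5, 15°).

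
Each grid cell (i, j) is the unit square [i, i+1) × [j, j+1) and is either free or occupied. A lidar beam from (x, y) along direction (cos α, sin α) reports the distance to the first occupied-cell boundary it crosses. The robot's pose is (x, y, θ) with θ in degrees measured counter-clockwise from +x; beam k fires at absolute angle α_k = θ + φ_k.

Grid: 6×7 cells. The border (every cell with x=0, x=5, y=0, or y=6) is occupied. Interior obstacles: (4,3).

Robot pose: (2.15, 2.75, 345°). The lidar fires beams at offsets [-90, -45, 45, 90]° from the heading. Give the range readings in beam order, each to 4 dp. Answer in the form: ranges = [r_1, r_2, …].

beam 1: φ=-90°, α=255°
  cosα=-0.2588 sinα=-0.9659 | (2,2) | tMaxX 0.5796 tMaxY 0.7765 | tΔX 3.8637 tΔY 1.0353
    t=0.5796 [x] (1,2)
    t=0.7765 [y] (1,1)
    t=1.8117 [y] (1,0) — stop
  → r_1 = 1.8117
beam 2: φ=-45°, α=300°
  cosα=0.5000 sinα=-0.8660 | (2,2) | tMaxX 1.7000 tMaxY 0.8660 | tΔX 2.0000 tΔY 1.1547
    t=0.8660 [y] (2,1)
    t=1.7000 [x] (3,1)
    t=2.0207 [y] (3,0) — stop
  → r_2 = 2.0207
beam 3: φ=45°, α=30°
  cosα=0.8660 sinα=0.5000 | (2,2) | tMaxX 0.9815 tMaxY 0.5000 | tΔX 1.1547 tΔY 2.0000
    t=0.5000 [y] (2,3)
    t=0.9815 [x] (3,3)
    t=2.1362 [x] (4,3) — stop
  → r_3 = 2.1362
beam 4: φ=90°, α=75°
  cosα=0.2588 sinα=0.9659 | (2,2) | tMaxX 3.2841 tMaxY 0.2588 | tΔX 3.8637 tΔY 1.0353
    t=0.2588 [y] (2,3)
    t=1.2941 [y] (2,4)
    t=2.3294 [y] (2,5)
    t=3.2841 [x] (3,5)
    t=3.3646 [y] (3,6) — stop
  → r_4 = 3.3646

ranges = [1.8117, 2.0207, 2.1362, 3.3646]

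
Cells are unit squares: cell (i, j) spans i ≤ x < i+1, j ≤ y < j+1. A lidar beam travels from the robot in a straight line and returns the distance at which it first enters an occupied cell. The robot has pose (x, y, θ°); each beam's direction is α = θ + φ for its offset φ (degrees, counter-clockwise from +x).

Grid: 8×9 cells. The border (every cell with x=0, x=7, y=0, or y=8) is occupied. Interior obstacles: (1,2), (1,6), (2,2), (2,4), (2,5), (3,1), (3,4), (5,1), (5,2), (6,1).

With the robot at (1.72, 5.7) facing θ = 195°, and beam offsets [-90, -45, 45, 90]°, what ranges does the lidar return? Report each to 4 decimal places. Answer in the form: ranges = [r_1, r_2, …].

beam 1: φ=-90°, α=105°
  direction (-0.2588, 0.9659); cell (1,5); t to first gridline: x 2.7819, y 0.3106 (then +3.8637 / +1.0353)
    (1,6) via y @ 0.3106  # hit
  → r_1 = 0.3106
beam 2: φ=-45°, α=150°
  direction (-0.8660, 0.5000); cell (1,5); t to first gridline: x 0.8314, y 0.6000 (then +1.1547 / +2.0000)
    (1,6) via y @ 0.6000  # hit
  → r_2 = 0.6000
beam 3: φ=45°, α=240°
  direction (-0.5000, -0.8660); cell (1,5); t to first gridline: x 1.4400, y 0.8083 (then +2.0000 / +1.1547)
    (1,4) via y @ 0.8083
    (0,4) via x @ 1.4400  # hit
  → r_3 = 1.4400
beam 4: φ=90°, α=285°
  direction (0.2588, -0.9659); cell (1,5); t to first gridline: x 1.0818, y 0.7247 (then +3.8637 / +1.0353)
    (1,4) via y @ 0.7247
    (2,4) via x @ 1.0818  # hit
  → r_4 = 1.0818

ranges = [0.3106, 0.6000, 1.4400, 1.0818]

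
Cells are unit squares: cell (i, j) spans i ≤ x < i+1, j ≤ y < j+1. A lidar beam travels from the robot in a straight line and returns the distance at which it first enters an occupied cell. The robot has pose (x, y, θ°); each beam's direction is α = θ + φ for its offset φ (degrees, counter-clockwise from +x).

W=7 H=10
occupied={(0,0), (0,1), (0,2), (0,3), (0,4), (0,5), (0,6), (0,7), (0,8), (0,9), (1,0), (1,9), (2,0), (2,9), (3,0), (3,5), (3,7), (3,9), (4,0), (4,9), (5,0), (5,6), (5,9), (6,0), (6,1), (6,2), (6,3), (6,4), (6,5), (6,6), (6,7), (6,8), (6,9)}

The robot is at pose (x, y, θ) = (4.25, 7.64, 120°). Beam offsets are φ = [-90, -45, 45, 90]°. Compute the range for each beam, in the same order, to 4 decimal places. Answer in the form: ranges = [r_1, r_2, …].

ranges = [2.0207, 1.4080, 0.2588, 0.2887]

beam 1: φ=-90°, α=30°
  dir = (cos 30°, sin 30°) = (0.8660, 0.5000); from cell (4,7)
  next x-line at t=0.8660, next y-line at t=0.7200; Δt_x=1.1547, Δt_y=2.0000
    y: enter (4,8) at t=0.7200
    x: enter (5,8) at t=0.8660
    x: enter (6,8) at t=2.0207 ← occupied
  → r_1 = 2.0207
beam 2: φ=-45°, α=75°
  dir = (cos 75°, sin 75°) = (0.2588, 0.9659); from cell (4,7)
  next x-line at t=2.8978, next y-line at t=0.3727; Δt_x=3.8637, Δt_y=1.0353
    y: enter (4,8) at t=0.3727
    y: enter (4,9) at t=1.4080 ← occupied
  → r_2 = 1.4080
beam 3: φ=45°, α=165°
  dir = (cos 165°, sin 165°) = (-0.9659, 0.2588); from cell (4,7)
  next x-line at t=0.2588, next y-line at t=1.3909; Δt_x=1.0353, Δt_y=3.8637
    x: enter (3,7) at t=0.2588 ← occupied
  → r_3 = 0.2588
beam 4: φ=90°, α=210°
  dir = (cos 210°, sin 210°) = (-0.8660, -0.5000); from cell (4,7)
  next x-line at t=0.2887, next y-line at t=1.2800; Δt_x=1.1547, Δt_y=2.0000
    x: enter (3,7) at t=0.2887 ← occupied
  → r_4 = 0.2887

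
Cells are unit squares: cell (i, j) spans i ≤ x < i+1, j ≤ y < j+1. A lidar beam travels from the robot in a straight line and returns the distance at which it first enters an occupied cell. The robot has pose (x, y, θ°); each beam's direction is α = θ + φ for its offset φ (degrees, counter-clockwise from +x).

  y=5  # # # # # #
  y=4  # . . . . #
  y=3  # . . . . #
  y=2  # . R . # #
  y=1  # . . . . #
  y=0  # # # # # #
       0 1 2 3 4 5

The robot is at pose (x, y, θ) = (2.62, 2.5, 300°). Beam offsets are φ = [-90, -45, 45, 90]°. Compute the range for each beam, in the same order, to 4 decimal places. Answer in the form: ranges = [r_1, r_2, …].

beam 1: φ=-90°, α=210°
  cosα=-0.8660 sinα=-0.5000 | (2,2) | tMaxX 0.7159 tMaxY 1.0000 | tΔX 1.1547 tΔY 2.0000
    t=0.7159 [x] (1,2)
    t=1.0000 [y] (1,1)
    t=1.8706 [x] (0,1) — stop
  → r_1 = 1.8706
beam 2: φ=-45°, α=255°
  cosα=-0.2588 sinα=-0.9659 | (2,2) | tMaxX 2.3955 tMaxY 0.5176 | tΔX 3.8637 tΔY 1.0353
    t=0.5176 [y] (2,1)
    t=1.5529 [y] (2,0) — stop
  → r_2 = 1.5529
beam 3: φ=45°, α=345°
  cosα=0.9659 sinα=-0.2588 | (2,2) | tMaxX 0.3934 tMaxY 1.9319 | tΔX 1.0353 tΔY 3.8637
    t=0.3934 [x] (3,2)
    t=1.4287 [x] (4,2) — stop
  → r_3 = 1.4287
beam 4: φ=90°, α=30°
  cosα=0.8660 sinα=0.5000 | (2,2) | tMaxX 0.4388 tMaxY 1.0000 | tΔX 1.1547 tΔY 2.0000
    t=0.4388 [x] (3,2)
    t=1.0000 [y] (3,3)
    t=1.5935 [x] (4,3)
    t=2.7482 [x] (5,3) — stop
  → r_4 = 2.7482

ranges = [1.8706, 1.5529, 1.4287, 2.7482]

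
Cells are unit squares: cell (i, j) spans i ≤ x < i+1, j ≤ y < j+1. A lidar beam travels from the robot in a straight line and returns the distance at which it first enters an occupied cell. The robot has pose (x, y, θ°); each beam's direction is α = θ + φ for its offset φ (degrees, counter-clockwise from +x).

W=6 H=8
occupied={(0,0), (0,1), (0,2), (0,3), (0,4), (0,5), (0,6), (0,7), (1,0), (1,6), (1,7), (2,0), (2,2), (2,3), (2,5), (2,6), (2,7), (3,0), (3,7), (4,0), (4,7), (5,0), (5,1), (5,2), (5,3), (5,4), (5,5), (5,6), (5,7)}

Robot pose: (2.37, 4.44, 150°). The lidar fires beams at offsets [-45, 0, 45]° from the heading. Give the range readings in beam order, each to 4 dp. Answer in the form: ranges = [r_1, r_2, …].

beam 1: φ=-45°, α=105°
  d=(-0.2588,0.9659)  start (2,4)  tX=1.4296 tY=0.5798  stride 1/|dx|=3.8637 1/|dy|=1.0353
    cross y-line → (2,5), t=0.5798 (wall)
  → r_1 = 0.5798
beam 2: φ=0°, α=150°
  d=(-0.8660,0.5000)  start (2,4)  tX=0.4272 tY=1.1200  stride 1/|dx|=1.1547 1/|dy|=2.0000
    cross x-line → (1,4), t=0.4272
    cross y-line → (1,5), t=1.1200
    cross x-line → (0,5), t=1.5819 (wall)
  → r_2 = 1.5819
beam 3: φ=45°, α=195°
  d=(-0.9659,-0.2588)  start (2,4)  tX=0.3831 tY=1.7000  stride 1/|dx|=1.0353 1/|dy|=3.8637
    cross x-line → (1,4), t=0.3831
    cross x-line → (0,4), t=1.4183 (wall)
  → r_3 = 1.4183

ranges = [0.5798, 1.5819, 1.4183]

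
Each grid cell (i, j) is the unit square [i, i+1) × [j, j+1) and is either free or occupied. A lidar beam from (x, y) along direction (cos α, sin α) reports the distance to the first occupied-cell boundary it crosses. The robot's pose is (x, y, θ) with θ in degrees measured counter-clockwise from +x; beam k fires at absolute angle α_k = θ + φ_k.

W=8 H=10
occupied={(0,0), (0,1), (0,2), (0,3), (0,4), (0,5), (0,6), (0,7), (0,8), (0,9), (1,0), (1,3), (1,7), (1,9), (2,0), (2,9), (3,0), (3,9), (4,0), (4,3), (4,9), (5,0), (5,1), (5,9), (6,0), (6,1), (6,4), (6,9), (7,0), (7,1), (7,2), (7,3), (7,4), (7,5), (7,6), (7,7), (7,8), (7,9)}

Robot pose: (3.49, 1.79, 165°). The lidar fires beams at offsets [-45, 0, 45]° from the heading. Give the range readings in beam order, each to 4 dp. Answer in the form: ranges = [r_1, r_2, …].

beam 1: φ=-45°, α=120°
  dir = (cos 120°, sin 120°) = (-0.5000, 0.8660); from cell (3,1)
  next x-line at t=0.9800, next y-line at t=0.2425; Δt_x=2.0000, Δt_y=1.1547
    y: enter (3,2) at t=0.2425
    x: enter (2,2) at t=0.9800
    y: enter (2,3) at t=1.3972
    y: enter (2,4) at t=2.5519
    x: enter (1,4) at t=2.9800
    y: enter (1,5) at t=3.7066
    y: enter (1,6) at t=4.8613
    x: enter (0,6) at t=4.9800 ← occupied
  → r_1 = 4.9800
beam 2: φ=0°, α=165°
  dir = (cos 165°, sin 165°) = (-0.9659, 0.2588); from cell (3,1)
  next x-line at t=0.5073, next y-line at t=0.8114; Δt_x=1.0353, Δt_y=3.8637
    x: enter (2,1) at t=0.5073
    y: enter (2,2) at t=0.8114
    x: enter (1,2) at t=1.5426
    x: enter (0,2) at t=2.5778 ← occupied
  → r_2 = 2.5778
beam 3: φ=45°, α=210°
  dir = (cos 210°, sin 210°) = (-0.8660, -0.5000); from cell (3,1)
  next x-line at t=0.5658, next y-line at t=1.5800; Δt_x=1.1547, Δt_y=2.0000
    x: enter (2,1) at t=0.5658
    y: enter (2,0) at t=1.5800 ← occupied
  → r_3 = 1.5800

ranges = [4.9800, 2.5778, 1.5800]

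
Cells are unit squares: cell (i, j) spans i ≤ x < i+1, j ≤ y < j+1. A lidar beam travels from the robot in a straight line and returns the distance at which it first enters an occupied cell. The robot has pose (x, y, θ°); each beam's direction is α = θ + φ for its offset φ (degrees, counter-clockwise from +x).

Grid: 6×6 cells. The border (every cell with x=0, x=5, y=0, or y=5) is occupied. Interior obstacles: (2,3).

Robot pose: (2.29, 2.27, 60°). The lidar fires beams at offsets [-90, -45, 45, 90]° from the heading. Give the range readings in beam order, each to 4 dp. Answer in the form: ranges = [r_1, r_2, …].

beam 1: φ=-90°, α=330°
  cosα=0.8660 sinα=-0.5000 | (2,2) | tMaxX 0.8198 tMaxY 0.5400 | tΔX 1.1547 tΔY 2.0000
    t=0.5400 [y] (2,1)
    t=0.8198 [x] (3,1)
    t=1.9745 [x] (4,1)
    t=2.5400 [y] (4,0) — stop
  → r_1 = 2.5400
beam 2: φ=-45°, α=15°
  cosα=0.9659 sinα=0.2588 | (2,2) | tMaxX 0.7350 tMaxY 2.8205 | tΔX 1.0353 tΔY 3.8637
    t=0.7350 [x] (3,2)
    t=1.7703 [x] (4,2)
    t=2.8056 [x] (5,2) — stop
  → r_2 = 2.8056
beam 3: φ=45°, α=105°
  cosα=-0.2588 sinα=0.9659 | (2,2) | tMaxX 1.1205 tMaxY 0.7558 | tΔX 3.8637 tΔY 1.0353
    t=0.7558 [y] (2,3) — stop
  → r_3 = 0.7558
beam 4: φ=90°, α=150°
  cosα=-0.8660 sinα=0.5000 | (2,2) | tMaxX 0.3349 tMaxY 1.4600 | tΔX 1.1547 tΔY 2.0000
    t=0.3349 [x] (1,2)
    t=1.4600 [y] (1,3)
    t=1.4896 [x] (0,3) — stop
  → r_4 = 1.4896

ranges = [2.5400, 2.8056, 0.7558, 1.4896]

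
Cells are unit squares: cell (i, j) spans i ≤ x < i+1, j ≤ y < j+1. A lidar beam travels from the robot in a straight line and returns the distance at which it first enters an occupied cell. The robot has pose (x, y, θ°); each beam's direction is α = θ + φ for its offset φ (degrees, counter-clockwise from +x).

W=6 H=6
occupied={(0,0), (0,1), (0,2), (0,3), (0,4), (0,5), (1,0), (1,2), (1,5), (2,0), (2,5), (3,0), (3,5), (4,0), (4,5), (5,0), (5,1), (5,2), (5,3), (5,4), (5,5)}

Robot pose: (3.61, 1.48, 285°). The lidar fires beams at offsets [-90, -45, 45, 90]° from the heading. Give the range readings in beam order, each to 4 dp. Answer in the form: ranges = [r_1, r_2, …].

ranges = [1.8546, 0.5543, 0.9600, 1.4390]

beam 1: φ=-90°, α=195°
  direction (-0.9659, -0.2588); cell (3,1); t to first gridline: x 0.6315, y 1.8546 (then +1.0353 / +3.8637)
    (2,1) via x @ 0.6315
    (1,1) via x @ 1.6668
    (1,0) via y @ 1.8546  # hit
  → r_1 = 1.8546
beam 2: φ=-45°, α=240°
  direction (-0.5000, -0.8660); cell (3,1); t to first gridline: x 1.2200, y 0.5543 (then +2.0000 / +1.1547)
    (3,0) via y @ 0.5543  # hit
  → r_2 = 0.5543
beam 3: φ=45°, α=330°
  direction (0.8660, -0.5000); cell (3,1); t to first gridline: x 0.4503, y 0.9600 (then +1.1547 / +2.0000)
    (4,1) via x @ 0.4503
    (4,0) via y @ 0.9600  # hit
  → r_3 = 0.9600
beam 4: φ=90°, α=15°
  direction (0.9659, 0.2588); cell (3,1); t to first gridline: x 0.4038, y 2.0091 (then +1.0353 / +3.8637)
    (4,1) via x @ 0.4038
    (5,1) via x @ 1.4390  # hit
  → r_4 = 1.4390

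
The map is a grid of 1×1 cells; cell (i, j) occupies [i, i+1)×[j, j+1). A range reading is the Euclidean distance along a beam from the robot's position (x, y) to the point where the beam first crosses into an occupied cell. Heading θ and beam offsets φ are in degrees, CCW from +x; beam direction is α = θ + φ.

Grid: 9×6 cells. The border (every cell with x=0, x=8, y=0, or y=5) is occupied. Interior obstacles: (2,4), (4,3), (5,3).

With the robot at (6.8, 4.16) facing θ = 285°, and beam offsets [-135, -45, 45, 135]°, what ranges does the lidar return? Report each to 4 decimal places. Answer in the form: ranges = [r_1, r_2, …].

ranges = [1.6800, 3.6489, 1.3856, 0.9699]

beam 1: φ=-135°, α=150°
  d=(-0.8660,0.5000)  start (6,4)  tX=0.9238 tY=1.6800  stride 1/|dx|=1.1547 1/|dy|=2.0000
    cross x-line → (5,4), t=0.9238
    cross y-line → (5,5), t=1.6800 (wall)
  → r_1 = 1.6800
beam 2: φ=-45°, α=240°
  d=(-0.5000,-0.8660)  start (6,4)  tX=1.6000 tY=0.1848  stride 1/|dx|=2.0000 1/|dy|=1.1547
    cross y-line → (6,3), t=0.1848
    cross y-line → (6,2), t=1.3395
    cross x-line → (5,2), t=1.6000
    cross y-line → (5,1), t=2.4942
    cross x-line → (4,1), t=3.6000
    cross y-line → (4,0), t=3.6489 (wall)
  → r_2 = 3.6489
beam 3: φ=45°, α=330°
  d=(0.8660,-0.5000)  start (6,4)  tX=0.2309 tY=0.3200  stride 1/|dx|=1.1547 1/|dy|=2.0000
    cross x-line → (7,4), t=0.2309
    cross y-line → (7,3), t=0.3200
    cross x-line → (8,3), t=1.3856 (wall)
  → r_3 = 1.3856
beam 4: φ=135°, α=60°
  d=(0.5000,0.8660)  start (6,4)  tX=0.4000 tY=0.9699  stride 1/|dx|=2.0000 1/|dy|=1.1547
    cross x-line → (7,4), t=0.4000
    cross y-line → (7,5), t=0.9699 (wall)
  → r_4 = 0.9699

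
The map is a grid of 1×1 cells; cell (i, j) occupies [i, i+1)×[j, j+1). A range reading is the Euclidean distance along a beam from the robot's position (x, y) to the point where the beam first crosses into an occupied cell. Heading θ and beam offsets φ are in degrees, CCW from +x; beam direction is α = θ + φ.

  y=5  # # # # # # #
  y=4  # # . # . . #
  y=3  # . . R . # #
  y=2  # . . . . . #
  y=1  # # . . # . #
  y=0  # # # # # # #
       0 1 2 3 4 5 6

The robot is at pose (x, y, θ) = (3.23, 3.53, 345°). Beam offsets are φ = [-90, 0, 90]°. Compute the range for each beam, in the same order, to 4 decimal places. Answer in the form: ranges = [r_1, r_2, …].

beam 1: φ=-90°, α=255°
  dir = (cos 255°, sin 255°) = (-0.2588, -0.9659); from cell (3,3)
  next x-line at t=0.8887, next y-line at t=0.5487; Δt_x=3.8637, Δt_y=1.0353
    y: enter (3,2) at t=0.5487
    x: enter (2,2) at t=0.8887
    y: enter (2,1) at t=1.5840
    y: enter (2,0) at t=2.6192 ← occupied
  → r_1 = 2.6192
beam 2: φ=0°, α=345°
  dir = (cos 345°, sin 345°) = (0.9659, -0.2588); from cell (3,3)
  next x-line at t=0.7972, next y-line at t=2.0478; Δt_x=1.0353, Δt_y=3.8637
    x: enter (4,3) at t=0.7972
    x: enter (5,3) at t=1.8324 ← occupied
  → r_2 = 1.8324
beam 3: φ=90°, α=75°
  dir = (cos 75°, sin 75°) = (0.2588, 0.9659); from cell (3,3)
  next x-line at t=2.9751, next y-line at t=0.4866; Δt_x=3.8637, Δt_y=1.0353
    y: enter (3,4) at t=0.4866 ← occupied
  → r_3 = 0.4866

ranges = [2.6192, 1.8324, 0.4866]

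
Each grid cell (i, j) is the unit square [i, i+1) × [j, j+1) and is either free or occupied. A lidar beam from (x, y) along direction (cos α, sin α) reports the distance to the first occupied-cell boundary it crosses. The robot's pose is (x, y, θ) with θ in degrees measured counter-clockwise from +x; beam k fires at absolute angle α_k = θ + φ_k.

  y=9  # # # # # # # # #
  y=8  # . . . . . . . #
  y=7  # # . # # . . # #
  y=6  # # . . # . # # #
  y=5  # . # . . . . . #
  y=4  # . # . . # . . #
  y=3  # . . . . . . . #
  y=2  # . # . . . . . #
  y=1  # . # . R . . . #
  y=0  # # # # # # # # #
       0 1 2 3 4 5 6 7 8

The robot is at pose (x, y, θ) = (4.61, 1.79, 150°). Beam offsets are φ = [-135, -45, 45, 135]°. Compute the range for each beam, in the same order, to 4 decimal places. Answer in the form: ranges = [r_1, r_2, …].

beam 1: φ=-135°, α=15°
  direction (0.9659, 0.2588); cell (4,1); t to first gridline: x 0.4038, y 0.8114 (then +1.0353 / +3.8637)
    (5,1) via x @ 0.4038
    (5,2) via y @ 0.8114
    (6,2) via x @ 1.4390
    (7,2) via x @ 2.4743
    (8,2) via x @ 3.5096  # hit
  → r_1 = 3.5096
beam 2: φ=-45°, α=105°
  direction (-0.2588, 0.9659); cell (4,1); t to first gridline: x 2.3569, y 0.2174 (then +3.8637 / +1.0353)
    (4,2) via y @ 0.2174
    (4,3) via y @ 1.2527
    (4,4) via y @ 2.2880
    (3,4) via x @ 2.3569
    (3,5) via y @ 3.3232
    (3,6) via y @ 4.3585
    (3,7) via y @ 5.3938  # hit
  → r_2 = 5.3938
beam 3: φ=45°, α=195°
  direction (-0.9659, -0.2588); cell (4,1); t to first gridline: x 0.6315, y 3.0523 (then +1.0353 / +3.8637)
    (3,1) via x @ 0.6315
    (2,1) via x @ 1.6668  # hit
  → r_3 = 1.6668
beam 4: φ=135°, α=285°
  direction (0.2588, -0.9659); cell (4,1); t to first gridline: x 1.5068, y 0.8179 (then +3.8637 / +1.0353)
    (4,0) via y @ 0.8179  # hit
  → r_4 = 0.8179

ranges = [3.5096, 5.3938, 1.6668, 0.8179]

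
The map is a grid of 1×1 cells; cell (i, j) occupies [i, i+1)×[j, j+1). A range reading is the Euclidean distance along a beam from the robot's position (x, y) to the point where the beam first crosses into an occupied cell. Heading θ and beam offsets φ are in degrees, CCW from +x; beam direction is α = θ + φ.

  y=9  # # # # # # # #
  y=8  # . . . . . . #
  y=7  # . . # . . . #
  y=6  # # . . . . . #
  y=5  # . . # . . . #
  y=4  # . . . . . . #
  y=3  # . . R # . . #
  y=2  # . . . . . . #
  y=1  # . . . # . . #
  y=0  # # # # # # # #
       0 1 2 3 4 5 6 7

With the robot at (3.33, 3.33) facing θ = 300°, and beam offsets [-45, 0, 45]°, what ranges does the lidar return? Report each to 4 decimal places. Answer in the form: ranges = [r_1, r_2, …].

beam 1: φ=-45°, α=255°
  direction (-0.2588, -0.9659); cell (3,3); t to first gridline: x 1.2750, y 0.3416 (then +3.8637 / +1.0353)
    (3,2) via y @ 0.3416
    (2,2) via x @ 1.2750
    (2,1) via y @ 1.3769
    (2,0) via y @ 2.4122  # hit
  → r_1 = 2.4122
beam 2: φ=0°, α=300°
  direction (0.5000, -0.8660); cell (3,3); t to first gridline: x 1.3400, y 0.3811 (then +2.0000 / +1.1547)
    (3,2) via y @ 0.3811
    (4,2) via x @ 1.3400
    (4,1) via y @ 1.5358  # hit
  → r_2 = 1.5358
beam 3: φ=45°, α=345°
  direction (0.9659, -0.2588); cell (3,3); t to first gridline: x 0.6936, y 1.2750 (then +1.0353 / +3.8637)
    (4,3) via x @ 0.6936  # hit
  → r_3 = 0.6936

ranges = [2.4122, 1.5358, 0.6936]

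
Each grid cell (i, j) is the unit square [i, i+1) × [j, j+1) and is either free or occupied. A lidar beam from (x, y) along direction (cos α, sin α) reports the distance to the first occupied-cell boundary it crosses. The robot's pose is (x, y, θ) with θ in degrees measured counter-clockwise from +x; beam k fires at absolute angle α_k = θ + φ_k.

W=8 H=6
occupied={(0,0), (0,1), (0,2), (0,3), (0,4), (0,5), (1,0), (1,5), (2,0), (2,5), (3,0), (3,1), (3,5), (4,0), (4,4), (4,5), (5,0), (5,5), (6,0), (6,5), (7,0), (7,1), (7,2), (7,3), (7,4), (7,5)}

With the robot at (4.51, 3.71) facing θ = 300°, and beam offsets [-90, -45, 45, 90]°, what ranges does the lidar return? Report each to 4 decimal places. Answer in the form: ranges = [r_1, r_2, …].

beam 1: φ=-90°, α=210°
  cosα=-0.8660 sinα=-0.5000 | (4,3) | tMaxX 0.5889 tMaxY 1.4200 | tΔX 1.1547 tΔY 2.0000
    t=0.5889 [x] (3,3)
    t=1.4200 [y] (3,2)
    t=1.7436 [x] (2,2)
    t=2.8983 [x] (1,2)
    t=3.4200 [y] (1,1)
    t=4.0530 [x] (0,1) — stop
  → r_1 = 4.0530
beam 2: φ=-45°, α=255°
  cosα=-0.2588 sinα=-0.9659 | (4,3) | tMaxX 1.9705 tMaxY 0.7350 | tΔX 3.8637 tΔY 1.0353
    t=0.7350 [y] (4,2)
    t=1.7703 [y] (4,1)
    t=1.9705 [x] (3,1) — stop
  → r_2 = 1.9705
beam 3: φ=45°, α=345°
  cosα=0.9659 sinα=-0.2588 | (4,3) | tMaxX 0.5073 tMaxY 2.7432 | tΔX 1.0353 tΔY 3.8637
    t=0.5073 [x] (5,3)
    t=1.5426 [x] (6,3)
    t=2.5778 [x] (7,3) — stop
  → r_3 = 2.5778
beam 4: φ=90°, α=30°
  cosα=0.8660 sinα=0.5000 | (4,3) | tMaxX 0.5658 tMaxY 0.5800 | tΔX 1.1547 tΔY 2.0000
    t=0.5658 [x] (5,3)
    t=0.5800 [y] (5,4)
    t=1.7205 [x] (6,4)
    t=2.5800 [y] (6,5) — stop
  → r_4 = 2.5800

ranges = [4.0530, 1.9705, 2.5778, 2.5800]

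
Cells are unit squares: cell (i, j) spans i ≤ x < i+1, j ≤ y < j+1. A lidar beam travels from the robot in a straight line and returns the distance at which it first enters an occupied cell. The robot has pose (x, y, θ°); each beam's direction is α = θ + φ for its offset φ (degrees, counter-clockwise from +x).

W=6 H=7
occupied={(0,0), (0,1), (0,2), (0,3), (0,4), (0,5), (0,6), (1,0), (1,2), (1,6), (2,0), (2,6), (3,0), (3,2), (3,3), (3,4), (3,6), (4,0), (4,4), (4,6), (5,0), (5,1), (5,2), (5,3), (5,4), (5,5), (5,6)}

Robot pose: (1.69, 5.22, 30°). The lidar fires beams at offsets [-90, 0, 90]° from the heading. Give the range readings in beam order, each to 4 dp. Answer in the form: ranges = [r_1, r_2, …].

ranges = [2.6200, 1.5600, 0.9007]

beam 1: φ=-90°, α=300°
  cosα=0.5000 sinα=-0.8660 | (1,5) | tMaxX 0.6200 tMaxY 0.2540 | tΔX 2.0000 tΔY 1.1547
    t=0.2540 [y] (1,4)
    t=0.6200 [x] (2,4)
    t=1.4087 [y] (2,3)
    t=2.5634 [y] (2,2)
    t=2.6200 [x] (3,2) — stop
  → r_1 = 2.6200
beam 2: φ=0°, α=30°
  cosα=0.8660 sinα=0.5000 | (1,5) | tMaxX 0.3580 tMaxY 1.5600 | tΔX 1.1547 tΔY 2.0000
    t=0.3580 [x] (2,5)
    t=1.5127 [x] (3,5)
    t=1.5600 [y] (3,6) — stop
  → r_2 = 1.5600
beam 3: φ=90°, α=120°
  cosα=-0.5000 sinα=0.8660 | (1,5) | tMaxX 1.3800 tMaxY 0.9007 | tΔX 2.0000 tΔY 1.1547
    t=0.9007 [y] (1,6) — stop
  → r_3 = 0.9007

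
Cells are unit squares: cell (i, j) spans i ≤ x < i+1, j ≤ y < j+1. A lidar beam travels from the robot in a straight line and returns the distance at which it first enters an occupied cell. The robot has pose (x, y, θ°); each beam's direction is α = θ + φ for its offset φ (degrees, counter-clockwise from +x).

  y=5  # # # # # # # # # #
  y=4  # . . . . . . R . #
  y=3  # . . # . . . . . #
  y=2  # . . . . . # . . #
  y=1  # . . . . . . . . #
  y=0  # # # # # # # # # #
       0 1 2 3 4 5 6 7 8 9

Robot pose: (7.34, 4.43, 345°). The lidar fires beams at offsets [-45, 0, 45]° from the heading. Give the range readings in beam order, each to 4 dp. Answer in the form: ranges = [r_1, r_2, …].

beam 1: φ=-45°, α=300°
  dir = (cos 300°, sin 300°) = (0.5000, -0.8660); from cell (7,4)
  next x-line at t=1.3200, next y-line at t=0.4965; Δt_x=2.0000, Δt_y=1.1547
    y: enter (7,3) at t=0.4965
    x: enter (8,3) at t=1.3200
    y: enter (8,2) at t=1.6512
    y: enter (8,1) at t=2.8059
    x: enter (9,1) at t=3.3200 ← occupied
  → r_1 = 3.3200
beam 2: φ=0°, α=345°
  dir = (cos 345°, sin 345°) = (0.9659, -0.2588); from cell (7,4)
  next x-line at t=0.6833, next y-line at t=1.6614; Δt_x=1.0353, Δt_y=3.8637
    x: enter (8,4) at t=0.6833
    y: enter (8,3) at t=1.6614
    x: enter (9,3) at t=1.7186 ← occupied
  → r_2 = 1.7186
beam 3: φ=45°, α=30°
  dir = (cos 30°, sin 30°) = (0.8660, 0.5000); from cell (7,4)
  next x-line at t=0.7621, next y-line at t=1.1400; Δt_x=1.1547, Δt_y=2.0000
    x: enter (8,4) at t=0.7621
    y: enter (8,5) at t=1.1400 ← occupied
  → r_3 = 1.1400

ranges = [3.3200, 1.7186, 1.1400]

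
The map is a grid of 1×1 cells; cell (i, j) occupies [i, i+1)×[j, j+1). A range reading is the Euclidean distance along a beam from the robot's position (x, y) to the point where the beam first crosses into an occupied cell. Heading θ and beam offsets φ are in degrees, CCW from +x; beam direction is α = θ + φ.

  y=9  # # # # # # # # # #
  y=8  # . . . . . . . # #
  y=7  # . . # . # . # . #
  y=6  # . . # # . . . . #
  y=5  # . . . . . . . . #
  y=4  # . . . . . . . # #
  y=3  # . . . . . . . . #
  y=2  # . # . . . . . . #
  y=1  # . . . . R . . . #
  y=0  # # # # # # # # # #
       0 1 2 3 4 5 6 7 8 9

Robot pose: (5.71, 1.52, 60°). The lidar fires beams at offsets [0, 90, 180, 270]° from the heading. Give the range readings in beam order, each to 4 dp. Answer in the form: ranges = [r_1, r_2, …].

ranges = [6.5800, 5.4386, 0.6004, 1.0400]

beam 1: φ=0°, α=60°
  direction (0.5000, 0.8660); cell (5,1); t to first gridline: x 0.5800, y 0.5543 (then +2.0000 / +1.1547)
    (5,2) via y @ 0.5543
    (6,2) via x @ 0.5800
    (6,3) via y @ 1.7090
    (7,3) via x @ 2.5800
    (7,4) via y @ 2.8637
    (7,5) via y @ 4.0184
    (8,5) via x @ 4.5800
    (8,6) via y @ 5.1731
    (8,7) via y @ 6.3278
    (9,7) via x @ 6.5800  # hit
  → r_1 = 6.5800
beam 2: φ=90°, α=150°
  direction (-0.8660, 0.5000); cell (5,1); t to first gridline: x 0.8198, y 0.9600 (then +1.1547 / +2.0000)
    (4,1) via x @ 0.8198
    (4,2) via y @ 0.9600
    (3,2) via x @ 1.9745
    (3,3) via y @ 2.9600
    (2,3) via x @ 3.1292
    (1,3) via x @ 4.2839
    (1,4) via y @ 4.9600
    (0,4) via x @ 5.4386  # hit
  → r_2 = 5.4386
beam 3: φ=180°, α=240°
  direction (-0.5000, -0.8660); cell (5,1); t to first gridline: x 1.4200, y 0.6004 (then +2.0000 / +1.1547)
    (5,0) via y @ 0.6004  # hit
  → r_3 = 0.6004
beam 4: φ=270°, α=330°
  direction (0.8660, -0.5000); cell (5,1); t to first gridline: x 0.3349, y 1.0400 (then +1.1547 / +2.0000)
    (6,1) via x @ 0.3349
    (6,0) via y @ 1.0400  # hit
  → r_4 = 1.0400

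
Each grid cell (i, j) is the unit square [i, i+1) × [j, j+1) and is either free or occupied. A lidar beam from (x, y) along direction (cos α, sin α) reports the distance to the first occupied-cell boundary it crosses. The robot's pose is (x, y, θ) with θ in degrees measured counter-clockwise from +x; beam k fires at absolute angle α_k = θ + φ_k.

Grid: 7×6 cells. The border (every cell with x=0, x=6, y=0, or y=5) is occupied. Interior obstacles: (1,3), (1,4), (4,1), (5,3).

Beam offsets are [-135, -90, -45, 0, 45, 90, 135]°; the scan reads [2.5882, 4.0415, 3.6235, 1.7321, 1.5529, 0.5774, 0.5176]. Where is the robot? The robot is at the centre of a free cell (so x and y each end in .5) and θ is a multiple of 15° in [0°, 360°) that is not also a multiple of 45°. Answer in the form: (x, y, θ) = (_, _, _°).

Enumerate (i+0.5, j+0.5, θ) over the 16 free cells and 16 admissible headings. For each, cast all 7 beams and compare to the given ranges.
  (4.5, 3.5, 75°): beam 1 = 2.8868 ≠ 2.5882 ✗
  (3.5, 3.5, 165°): beam 1 = 2.8868 ≠ 2.5882 ✗
  (4.5, 2.5, 15°): beam 1 = 0.5774 ≠ 2.5882 ✗
  …
  (2.5, 3.5, 60°): r_1=2.5882, r_2=4.0415, r_3=3.6235, r_4=1.7321, r_5=1.5529, r_6=0.5774, r_7=0.5176 — all match ✓
Unique over the lattice → pose = (2.5, 3.5, 60°).

(x, y, θ) = (2.5, 3.5, 60°)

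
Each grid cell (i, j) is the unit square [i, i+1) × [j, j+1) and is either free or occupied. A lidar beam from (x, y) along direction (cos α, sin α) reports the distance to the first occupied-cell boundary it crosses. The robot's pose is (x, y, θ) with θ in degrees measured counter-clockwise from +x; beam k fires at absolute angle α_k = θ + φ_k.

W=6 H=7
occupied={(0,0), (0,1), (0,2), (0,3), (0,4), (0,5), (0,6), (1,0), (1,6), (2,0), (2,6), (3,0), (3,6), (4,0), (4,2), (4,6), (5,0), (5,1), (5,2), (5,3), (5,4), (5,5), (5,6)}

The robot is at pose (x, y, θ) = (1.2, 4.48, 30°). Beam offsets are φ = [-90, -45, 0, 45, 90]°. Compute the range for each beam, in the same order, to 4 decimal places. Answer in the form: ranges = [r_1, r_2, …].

ranges = [4.0184, 3.9340, 3.0400, 1.5736, 0.4000]

beam 1: φ=-90°, α=300°
  direction (0.5000, -0.8660); cell (1,4); t to first gridline: x 1.6000, y 0.5543 (then +2.0000 / +1.1547)
    (1,3) via y @ 0.5543
    (2,3) via x @ 1.6000
    (2,2) via y @ 1.7090
    (2,1) via y @ 2.8637
    (3,1) via x @ 3.6000
    (3,0) via y @ 4.0184  # hit
  → r_1 = 4.0184
beam 2: φ=-45°, α=345°
  direction (0.9659, -0.2588); cell (1,4); t to first gridline: x 0.8282, y 1.8546 (then +1.0353 / +3.8637)
    (2,4) via x @ 0.8282
    (2,3) via y @ 1.8546
    (3,3) via x @ 1.8635
    (4,3) via x @ 2.8988
    (5,3) via x @ 3.9340  # hit
  → r_2 = 3.9340
beam 3: φ=0°, α=30°
  direction (0.8660, 0.5000); cell (1,4); t to first gridline: x 0.9238, y 1.0400 (then +1.1547 / +2.0000)
    (2,4) via x @ 0.9238
    (2,5) via y @ 1.0400
    (3,5) via x @ 2.0785
    (3,6) via y @ 3.0400  # hit
  → r_3 = 3.0400
beam 4: φ=45°, α=75°
  direction (0.2588, 0.9659); cell (1,4); t to first gridline: x 3.0910, y 0.5383 (then +3.8637 / +1.0353)
    (1,5) via y @ 0.5383
    (1,6) via y @ 1.5736  # hit
  → r_4 = 1.5736
beam 5: φ=90°, α=120°
  direction (-0.5000, 0.8660); cell (1,4); t to first gridline: x 0.4000, y 0.6004 (then +2.0000 / +1.1547)
    (0,4) via x @ 0.4000  # hit
  → r_5 = 0.4000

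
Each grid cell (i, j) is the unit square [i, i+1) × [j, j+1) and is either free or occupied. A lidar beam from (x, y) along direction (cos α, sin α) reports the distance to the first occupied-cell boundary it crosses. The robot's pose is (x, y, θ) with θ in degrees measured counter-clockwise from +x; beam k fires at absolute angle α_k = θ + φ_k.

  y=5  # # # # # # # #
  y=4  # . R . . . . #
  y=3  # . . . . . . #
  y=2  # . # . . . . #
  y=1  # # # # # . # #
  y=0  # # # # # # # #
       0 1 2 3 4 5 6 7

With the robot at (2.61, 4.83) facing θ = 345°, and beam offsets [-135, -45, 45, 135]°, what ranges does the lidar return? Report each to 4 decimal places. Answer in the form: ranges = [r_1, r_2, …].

beam 1: φ=-135°, α=210°
  direction (-0.8660, -0.5000); cell (2,4); t to first gridline: x 0.7044, y 1.6600 (then +1.1547 / +2.0000)
    (1,4) via x @ 0.7044
    (1,3) via y @ 1.6600
    (0,3) via x @ 1.8591  # hit
  → r_1 = 1.8591
beam 2: φ=-45°, α=300°
  direction (0.5000, -0.8660); cell (2,4); t to first gridline: x 0.7800, y 0.9584 (then +2.0000 / +1.1547)
    (3,4) via x @ 0.7800
    (3,3) via y @ 0.9584
    (3,2) via y @ 2.1131
    (4,2) via x @ 2.7800
    (4,1) via y @ 3.2678  # hit
  → r_2 = 3.2678
beam 3: φ=45°, α=30°
  direction (0.8660, 0.5000); cell (2,4); t to first gridline: x 0.4503, y 0.3400 (then +1.1547 / +2.0000)
    (2,5) via y @ 0.3400  # hit
  → r_3 = 0.3400
beam 4: φ=135°, α=120°
  direction (-0.5000, 0.8660); cell (2,4); t to first gridline: x 1.2200, y 0.1963 (then +2.0000 / +1.1547)
    (2,5) via y @ 0.1963  # hit
  → r_4 = 0.1963

ranges = [1.8591, 3.2678, 0.3400, 0.1963]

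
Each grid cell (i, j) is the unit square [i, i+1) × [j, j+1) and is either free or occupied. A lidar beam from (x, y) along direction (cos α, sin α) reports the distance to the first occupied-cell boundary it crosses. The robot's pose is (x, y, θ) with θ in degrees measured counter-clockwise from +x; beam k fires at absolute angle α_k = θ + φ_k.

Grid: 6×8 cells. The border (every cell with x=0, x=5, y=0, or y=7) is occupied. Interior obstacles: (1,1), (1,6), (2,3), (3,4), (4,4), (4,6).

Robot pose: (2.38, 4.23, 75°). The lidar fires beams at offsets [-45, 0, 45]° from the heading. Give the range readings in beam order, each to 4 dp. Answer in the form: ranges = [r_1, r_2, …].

beam 1: φ=-45°, α=30°
  d=(0.8660,0.5000)  start (2,4)  tX=0.7159 tY=1.5400  stride 1/|dx|=1.1547 1/|dy|=2.0000
    cross x-line → (3,4), t=0.7159 (wall)
  → r_1 = 0.7159
beam 2: φ=0°, α=75°
  d=(0.2588,0.9659)  start (2,4)  tX=2.3955 tY=0.7972  stride 1/|dx|=3.8637 1/|dy|=1.0353
    cross y-line → (2,5), t=0.7972
    cross y-line → (2,6), t=1.8324
    cross x-line → (3,6), t=2.3955
    cross y-line → (3,7), t=2.8677 (wall)
  → r_2 = 2.8677
beam 3: φ=45°, α=120°
  d=(-0.5000,0.8660)  start (2,4)  tX=0.7600 tY=0.8891  stride 1/|dx|=2.0000 1/|dy|=1.1547
    cross x-line → (1,4), t=0.7600
    cross y-line → (1,5), t=0.8891
    cross y-line → (1,6), t=2.0438 (wall)
  → r_3 = 2.0438

ranges = [0.7159, 2.8677, 2.0438]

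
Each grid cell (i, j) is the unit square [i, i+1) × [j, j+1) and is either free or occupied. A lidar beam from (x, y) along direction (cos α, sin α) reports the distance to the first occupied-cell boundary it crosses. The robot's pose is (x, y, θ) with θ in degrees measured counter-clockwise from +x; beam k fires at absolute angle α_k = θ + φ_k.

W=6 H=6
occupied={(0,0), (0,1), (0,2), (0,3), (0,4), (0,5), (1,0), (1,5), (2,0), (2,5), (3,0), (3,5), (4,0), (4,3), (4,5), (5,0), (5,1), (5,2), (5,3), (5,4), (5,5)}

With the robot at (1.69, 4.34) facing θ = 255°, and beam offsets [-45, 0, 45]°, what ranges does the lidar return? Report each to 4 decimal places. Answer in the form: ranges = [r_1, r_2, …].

ranges = [0.7967, 2.6660, 3.8567]

beam 1: φ=-45°, α=210°
  direction (-0.8660, -0.5000); cell (1,4); t to first gridline: x 0.7967, y 0.6800 (then +1.1547 / +2.0000)
    (1,3) via y @ 0.6800
    (0,3) via x @ 0.7967  # hit
  → r_1 = 0.7967
beam 2: φ=0°, α=255°
  direction (-0.2588, -0.9659); cell (1,4); t to first gridline: x 2.6660, y 0.3520 (then +3.8637 / +1.0353)
    (1,3) via y @ 0.3520
    (1,2) via y @ 1.3873
    (1,1) via y @ 2.4225
    (0,1) via x @ 2.6660  # hit
  → r_2 = 2.6660
beam 3: φ=45°, α=300°
  direction (0.5000, -0.8660); cell (1,4); t to first gridline: x 0.6200, y 0.3926 (then +2.0000 / +1.1547)
    (1,3) via y @ 0.3926
    (2,3) via x @ 0.6200
    (2,2) via y @ 1.5473
    (3,2) via x @ 2.6200
    (3,1) via y @ 2.7020
    (3,0) via y @ 3.8567  # hit
  → r_3 = 3.8567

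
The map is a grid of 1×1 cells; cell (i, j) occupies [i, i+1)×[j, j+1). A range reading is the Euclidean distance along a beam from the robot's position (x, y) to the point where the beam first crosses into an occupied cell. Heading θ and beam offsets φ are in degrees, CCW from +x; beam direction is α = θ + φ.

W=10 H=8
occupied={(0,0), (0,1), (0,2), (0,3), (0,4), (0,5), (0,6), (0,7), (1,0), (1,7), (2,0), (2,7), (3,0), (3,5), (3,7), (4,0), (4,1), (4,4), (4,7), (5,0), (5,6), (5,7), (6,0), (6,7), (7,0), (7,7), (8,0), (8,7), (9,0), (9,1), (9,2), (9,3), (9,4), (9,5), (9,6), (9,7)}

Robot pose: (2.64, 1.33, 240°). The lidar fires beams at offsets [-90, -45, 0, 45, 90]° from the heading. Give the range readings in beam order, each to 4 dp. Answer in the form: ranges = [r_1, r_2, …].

ranges = [1.8937, 1.2750, 0.3811, 0.3416, 0.6600]

beam 1: φ=-90°, α=150°
  d=(-0.8660,0.5000)  start (2,1)  tX=0.7390 tY=1.3400  stride 1/|dx|=1.1547 1/|dy|=2.0000
    cross x-line → (1,1), t=0.7390
    cross y-line → (1,2), t=1.3400
    cross x-line → (0,2), t=1.8937 (wall)
  → r_1 = 1.8937
beam 2: φ=-45°, α=195°
  d=(-0.9659,-0.2588)  start (2,1)  tX=0.6626 tY=1.2750  stride 1/|dx|=1.0353 1/|dy|=3.8637
    cross x-line → (1,1), t=0.6626
    cross y-line → (1,0), t=1.2750 (wall)
  → r_2 = 1.2750
beam 3: φ=0°, α=240°
  d=(-0.5000,-0.8660)  start (2,1)  tX=1.2800 tY=0.3811  stride 1/|dx|=2.0000 1/|dy|=1.1547
    cross y-line → (2,0), t=0.3811 (wall)
  → r_3 = 0.3811
beam 4: φ=45°, α=285°
  d=(0.2588,-0.9659)  start (2,1)  tX=1.3909 tY=0.3416  stride 1/|dx|=3.8637 1/|dy|=1.0353
    cross y-line → (2,0), t=0.3416 (wall)
  → r_4 = 0.3416
beam 5: φ=90°, α=330°
  d=(0.8660,-0.5000)  start (2,1)  tX=0.4157 tY=0.6600  stride 1/|dx|=1.1547 1/|dy|=2.0000
    cross x-line → (3,1), t=0.4157
    cross y-line → (3,0), t=0.6600 (wall)
  → r_5 = 0.6600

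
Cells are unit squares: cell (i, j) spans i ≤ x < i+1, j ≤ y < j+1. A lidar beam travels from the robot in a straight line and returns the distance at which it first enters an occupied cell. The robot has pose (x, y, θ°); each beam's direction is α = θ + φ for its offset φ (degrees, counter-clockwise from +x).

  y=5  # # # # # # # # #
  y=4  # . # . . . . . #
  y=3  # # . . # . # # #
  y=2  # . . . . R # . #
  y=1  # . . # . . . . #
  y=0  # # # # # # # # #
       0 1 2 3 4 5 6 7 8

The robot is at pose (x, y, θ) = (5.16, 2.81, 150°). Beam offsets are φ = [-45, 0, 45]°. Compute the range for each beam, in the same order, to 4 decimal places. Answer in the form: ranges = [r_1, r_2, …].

ranges = [0.6182, 0.3800, 4.3067]

beam 1: φ=-45°, α=105°
  direction (-0.2588, 0.9659); cell (5,2); t to first gridline: x 0.6182, y 0.1967 (then +3.8637 / +1.0353)
    (5,3) via y @ 0.1967
    (4,3) via x @ 0.6182  # hit
  → r_1 = 0.6182
beam 2: φ=0°, α=150°
  direction (-0.8660, 0.5000); cell (5,2); t to first gridline: x 0.1848, y 0.3800 (then +1.1547 / +2.0000)
    (4,2) via x @ 0.1848
    (4,3) via y @ 0.3800  # hit
  → r_2 = 0.3800
beam 3: φ=45°, α=195°
  direction (-0.9659, -0.2588); cell (5,2); t to first gridline: x 0.1656, y 3.1296 (then +1.0353 / +3.8637)
    (4,2) via x @ 0.1656
    (3,2) via x @ 1.2009
    (2,2) via x @ 2.2362
    (2,1) via y @ 3.1296
    (1,1) via x @ 3.2715
    (0,1) via x @ 4.3067  # hit
  → r_3 = 4.3067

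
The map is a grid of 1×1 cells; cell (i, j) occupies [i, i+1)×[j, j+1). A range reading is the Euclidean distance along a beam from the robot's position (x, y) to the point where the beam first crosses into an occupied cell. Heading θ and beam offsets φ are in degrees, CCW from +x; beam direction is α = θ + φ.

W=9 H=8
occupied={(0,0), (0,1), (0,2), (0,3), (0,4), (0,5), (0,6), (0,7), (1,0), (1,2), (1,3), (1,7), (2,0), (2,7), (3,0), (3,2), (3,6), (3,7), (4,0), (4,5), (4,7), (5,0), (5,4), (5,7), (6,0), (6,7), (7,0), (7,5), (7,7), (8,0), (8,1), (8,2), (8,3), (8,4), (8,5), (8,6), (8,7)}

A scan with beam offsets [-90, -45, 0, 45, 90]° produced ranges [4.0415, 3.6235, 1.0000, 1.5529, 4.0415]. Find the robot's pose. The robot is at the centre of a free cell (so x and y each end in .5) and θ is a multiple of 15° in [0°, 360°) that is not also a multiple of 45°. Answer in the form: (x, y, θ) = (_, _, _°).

Enumerate (i+0.5, j+0.5, θ) over the 35 free cells and 16 admissible headings. For each, cast all 5 beams and compare to the given ranges.
  (1.5, 4.5, 195°): beam 1 = 1.9319 ≠ 4.0415 ✗
  (6.5, 5.5, 285°): beam 1 = 1.5529 ≠ 4.0415 ✗
  (7.5, 6.5, 255°): beam 1 = 1.9319 ≠ 4.0415 ✗
  (7.5, 4.5, 330°): beam 2 = 1.9319 ≠ 3.6235 ✗
  (1.5, 4.5, 285°): beam 1 = 0.5176 ≠ 4.0415 ✗
  …
  (4.5, 3.5, 60°): r_1=4.0415, r_2=3.6235, r_3=1.0000, r_4=1.5529, r_5=4.0415 — all match ✓
Only this pose fits every beam.

(x, y, θ) = (4.5, 3.5, 60°)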